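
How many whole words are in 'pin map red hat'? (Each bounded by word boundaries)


Word boundaries (\b) mark the start/end of each word.
Text: 'pin map red hat'
Splitting by whitespace:
  Word 1: 'pin'
  Word 2: 'map'
  Word 3: 'red'
  Word 4: 'hat'
Total whole words: 4

4


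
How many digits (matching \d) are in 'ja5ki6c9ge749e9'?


\d matches any digit 0-9.
Scanning 'ja5ki6c9ge749e9':
  pos 2: '5' -> DIGIT
  pos 5: '6' -> DIGIT
  pos 7: '9' -> DIGIT
  pos 10: '7' -> DIGIT
  pos 11: '4' -> DIGIT
  pos 12: '9' -> DIGIT
  pos 14: '9' -> DIGIT
Digits found: ['5', '6', '9', '7', '4', '9', '9']
Total: 7

7


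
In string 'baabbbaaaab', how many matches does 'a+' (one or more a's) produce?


Pattern 'a+' matches one or more consecutive a's.
String: 'baabbbaaaab'
Scanning for runs of a:
  Match 1: 'aa' (length 2)
  Match 2: 'aaaa' (length 4)
Total matches: 2

2


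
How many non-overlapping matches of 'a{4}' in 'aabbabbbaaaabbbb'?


Pattern 'a{4}' matches exactly 4 consecutive a's (greedy, non-overlapping).
String: 'aabbabbbaaaabbbb'
Scanning for runs of a's:
  Run at pos 0: 'aa' (length 2) -> 0 match(es)
  Run at pos 4: 'a' (length 1) -> 0 match(es)
  Run at pos 8: 'aaaa' (length 4) -> 1 match(es)
Matches found: ['aaaa']
Total: 1

1


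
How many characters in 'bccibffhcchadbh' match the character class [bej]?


Character class [bej] matches any of: {b, e, j}
Scanning string 'bccibffhcchadbh' character by character:
  pos 0: 'b' -> MATCH
  pos 1: 'c' -> no
  pos 2: 'c' -> no
  pos 3: 'i' -> no
  pos 4: 'b' -> MATCH
  pos 5: 'f' -> no
  pos 6: 'f' -> no
  pos 7: 'h' -> no
  pos 8: 'c' -> no
  pos 9: 'c' -> no
  pos 10: 'h' -> no
  pos 11: 'a' -> no
  pos 12: 'd' -> no
  pos 13: 'b' -> MATCH
  pos 14: 'h' -> no
Total matches: 3

3


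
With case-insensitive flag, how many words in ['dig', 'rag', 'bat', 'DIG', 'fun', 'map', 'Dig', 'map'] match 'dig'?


Case-insensitive matching: compare each word's lowercase form to 'dig'.
  'dig' -> lower='dig' -> MATCH
  'rag' -> lower='rag' -> no
  'bat' -> lower='bat' -> no
  'DIG' -> lower='dig' -> MATCH
  'fun' -> lower='fun' -> no
  'map' -> lower='map' -> no
  'Dig' -> lower='dig' -> MATCH
  'map' -> lower='map' -> no
Matches: ['dig', 'DIG', 'Dig']
Count: 3

3


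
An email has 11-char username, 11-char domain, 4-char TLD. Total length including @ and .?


An email address has format: username@domain.tld
Username length: 11
'@' character: 1
Domain length: 11
'.' character: 1
TLD length: 4
Total = 11 + 1 + 11 + 1 + 4 = 28

28


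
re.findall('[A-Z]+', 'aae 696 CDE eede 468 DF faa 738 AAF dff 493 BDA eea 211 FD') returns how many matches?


Pattern '[A-Z]+' finds one or more uppercase letters.
Text: 'aae 696 CDE eede 468 DF faa 738 AAF dff 493 BDA eea 211 FD'
Scanning for matches:
  Match 1: 'CDE'
  Match 2: 'DF'
  Match 3: 'AAF'
  Match 4: 'BDA'
  Match 5: 'FD'
Total matches: 5

5


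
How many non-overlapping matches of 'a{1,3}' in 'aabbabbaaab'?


Pattern 'a{1,3}' matches between 1 and 3 consecutive a's (greedy).
String: 'aabbabbaaab'
Finding runs of a's and applying greedy matching:
  Run at pos 0: 'aa' (length 2)
  Run at pos 4: 'a' (length 1)
  Run at pos 7: 'aaa' (length 3)
Matches: ['aa', 'a', 'aaa']
Count: 3

3


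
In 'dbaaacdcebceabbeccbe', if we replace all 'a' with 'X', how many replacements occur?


re.sub('a', 'X', text) replaces every occurrence of 'a' with 'X'.
Text: 'dbaaacdcebceabbeccbe'
Scanning for 'a':
  pos 2: 'a' -> replacement #1
  pos 3: 'a' -> replacement #2
  pos 4: 'a' -> replacement #3
  pos 12: 'a' -> replacement #4
Total replacements: 4

4


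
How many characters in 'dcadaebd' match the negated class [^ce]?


Negated class [^ce] matches any char NOT in {c, e}
Scanning 'dcadaebd':
  pos 0: 'd' -> MATCH
  pos 1: 'c' -> no (excluded)
  pos 2: 'a' -> MATCH
  pos 3: 'd' -> MATCH
  pos 4: 'a' -> MATCH
  pos 5: 'e' -> no (excluded)
  pos 6: 'b' -> MATCH
  pos 7: 'd' -> MATCH
Total matches: 6

6


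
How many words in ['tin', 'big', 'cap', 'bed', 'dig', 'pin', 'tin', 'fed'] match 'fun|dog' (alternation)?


Alternation 'fun|dog' matches either 'fun' or 'dog'.
Checking each word:
  'tin' -> no
  'big' -> no
  'cap' -> no
  'bed' -> no
  'dig' -> no
  'pin' -> no
  'tin' -> no
  'fed' -> no
Matches: []
Count: 0

0


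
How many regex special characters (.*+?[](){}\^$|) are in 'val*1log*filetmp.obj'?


Regex special characters are: . * + ? [ ] ( ) { } \ ^ $ |
Scanning 'val*1log*filetmp.obj':
  pos 3: '*' -> SPECIAL
  pos 8: '*' -> SPECIAL
  pos 16: '.' -> SPECIAL
Special chars found: ['*', '*', '.']
Total: 3

3


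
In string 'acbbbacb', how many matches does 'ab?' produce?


Pattern 'ab?' matches 'a' optionally followed by 'b'.
String: 'acbbbacb'
Scanning left to right for 'a' then checking next char:
  Match 1: 'a' (a not followed by b)
  Match 2: 'a' (a not followed by b)
Total matches: 2

2


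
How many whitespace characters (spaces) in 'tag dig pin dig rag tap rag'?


\s matches whitespace characters (spaces, tabs, etc.).
Text: 'tag dig pin dig rag tap rag'
This text has 7 words separated by spaces.
Number of spaces = number of words - 1 = 7 - 1 = 6

6


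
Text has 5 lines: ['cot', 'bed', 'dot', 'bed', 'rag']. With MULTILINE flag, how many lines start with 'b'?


With MULTILINE flag, ^ matches the start of each line.
Lines: ['cot', 'bed', 'dot', 'bed', 'rag']
Checking which lines start with 'b':
  Line 1: 'cot' -> no
  Line 2: 'bed' -> MATCH
  Line 3: 'dot' -> no
  Line 4: 'bed' -> MATCH
  Line 5: 'rag' -> no
Matching lines: ['bed', 'bed']
Count: 2

2


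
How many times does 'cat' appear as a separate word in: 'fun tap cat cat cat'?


Scanning each word for exact match 'cat':
  Word 1: 'fun' -> no
  Word 2: 'tap' -> no
  Word 3: 'cat' -> MATCH
  Word 4: 'cat' -> MATCH
  Word 5: 'cat' -> MATCH
Total matches: 3

3


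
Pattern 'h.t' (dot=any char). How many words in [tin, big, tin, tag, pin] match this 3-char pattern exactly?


Pattern 'h.t' means: starts with 'h', any single char, ends with 't'.
Checking each word (must be exactly 3 chars):
  'tin' (len=3): no
  'big' (len=3): no
  'tin' (len=3): no
  'tag' (len=3): no
  'pin' (len=3): no
Matching words: []
Total: 0

0


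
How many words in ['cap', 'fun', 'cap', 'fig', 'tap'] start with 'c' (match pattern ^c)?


Pattern ^c anchors to start of word. Check which words begin with 'c':
  'cap' -> MATCH (starts with 'c')
  'fun' -> no
  'cap' -> MATCH (starts with 'c')
  'fig' -> no
  'tap' -> no
Matching words: ['cap', 'cap']
Count: 2

2


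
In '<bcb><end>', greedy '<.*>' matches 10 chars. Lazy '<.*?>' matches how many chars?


Greedy '<.*>' tries to match as MUCH as possible.
Lazy '<.*?>' tries to match as LITTLE as possible.

String: '<bcb><end>'
Greedy '<.*>' starts at first '<' and extends to the LAST '>': '<bcb><end>' (10 chars)
Lazy '<.*?>' starts at first '<' and stops at the FIRST '>': '<bcb>' (5 chars)

5


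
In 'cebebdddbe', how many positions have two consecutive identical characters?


Looking for consecutive identical characters in 'cebebdddbe':
  pos 0-1: 'c' vs 'e' -> different
  pos 1-2: 'e' vs 'b' -> different
  pos 2-3: 'b' vs 'e' -> different
  pos 3-4: 'e' vs 'b' -> different
  pos 4-5: 'b' vs 'd' -> different
  pos 5-6: 'd' vs 'd' -> MATCH ('dd')
  pos 6-7: 'd' vs 'd' -> MATCH ('dd')
  pos 7-8: 'd' vs 'b' -> different
  pos 8-9: 'b' vs 'e' -> different
Consecutive identical pairs: ['dd', 'dd']
Count: 2

2


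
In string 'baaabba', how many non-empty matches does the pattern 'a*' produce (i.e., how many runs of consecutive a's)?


Pattern 'a*' matches zero or more a's. We want non-empty runs of consecutive a's.
String: 'baaabba'
Walking through the string to find runs of a's:
  Run 1: positions 1-3 -> 'aaa'
  Run 2: positions 6-6 -> 'a'
Non-empty runs found: ['aaa', 'a']
Count: 2

2


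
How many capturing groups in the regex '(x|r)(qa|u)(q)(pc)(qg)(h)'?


To count capturing groups, count each '(' that starts a group.
Pattern: '(x|r)(qa|u)(q)(pc)(qg)(h)'
Walking through the pattern:
  Position 0: '(' -> group #1
  Position 5: '(' -> group #2
  Position 11: '(' -> group #3
  Position 14: '(' -> group #4
  Position 18: '(' -> group #5
  Position 22: '(' -> group #6
Total capturing groups: 6

6


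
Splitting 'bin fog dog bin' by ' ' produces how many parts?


Splitting by ' ' breaks the string at each occurrence of the separator.
Text: 'bin fog dog bin'
Parts after split:
  Part 1: 'bin'
  Part 2: 'fog'
  Part 3: 'dog'
  Part 4: 'bin'
Total parts: 4

4


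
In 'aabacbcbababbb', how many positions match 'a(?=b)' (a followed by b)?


Lookahead 'a(?=b)' matches 'a' only when followed by 'b'.
String: 'aabacbcbababbb'
Checking each position where char is 'a':
  pos 0: 'a' -> no (next='a')
  pos 1: 'a' -> MATCH (next='b')
  pos 3: 'a' -> no (next='c')
  pos 8: 'a' -> MATCH (next='b')
  pos 10: 'a' -> MATCH (next='b')
Matching positions: [1, 8, 10]
Count: 3

3


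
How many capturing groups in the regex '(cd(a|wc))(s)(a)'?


To count capturing groups, count each '(' that starts a group.
Pattern: '(cd(a|wc))(s)(a)'
Walking through the pattern:
  Position 0: '(' -> group #1
  Position 3: '(' -> group #2
  Position 10: '(' -> group #3
  Position 13: '(' -> group #4
Total capturing groups: 4

4


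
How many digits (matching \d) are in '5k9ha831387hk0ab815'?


\d matches any digit 0-9.
Scanning '5k9ha831387hk0ab815':
  pos 0: '5' -> DIGIT
  pos 2: '9' -> DIGIT
  pos 5: '8' -> DIGIT
  pos 6: '3' -> DIGIT
  pos 7: '1' -> DIGIT
  pos 8: '3' -> DIGIT
  pos 9: '8' -> DIGIT
  pos 10: '7' -> DIGIT
  pos 13: '0' -> DIGIT
  pos 16: '8' -> DIGIT
  pos 17: '1' -> DIGIT
  pos 18: '5' -> DIGIT
Digits found: ['5', '9', '8', '3', '1', '3', '8', '7', '0', '8', '1', '5']
Total: 12

12


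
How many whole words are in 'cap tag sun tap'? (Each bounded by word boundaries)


Word boundaries (\b) mark the start/end of each word.
Text: 'cap tag sun tap'
Splitting by whitespace:
  Word 1: 'cap'
  Word 2: 'tag'
  Word 3: 'sun'
  Word 4: 'tap'
Total whole words: 4

4


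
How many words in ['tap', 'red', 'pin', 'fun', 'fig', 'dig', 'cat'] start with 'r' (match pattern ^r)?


Pattern ^r anchors to start of word. Check which words begin with 'r':
  'tap' -> no
  'red' -> MATCH (starts with 'r')
  'pin' -> no
  'fun' -> no
  'fig' -> no
  'dig' -> no
  'cat' -> no
Matching words: ['red']
Count: 1

1


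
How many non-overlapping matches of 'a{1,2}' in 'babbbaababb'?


Pattern 'a{1,2}' matches between 1 and 2 consecutive a's (greedy).
String: 'babbbaababb'
Finding runs of a's and applying greedy matching:
  Run at pos 1: 'a' (length 1)
  Run at pos 5: 'aa' (length 2)
  Run at pos 8: 'a' (length 1)
Matches: ['a', 'aa', 'a']
Count: 3

3


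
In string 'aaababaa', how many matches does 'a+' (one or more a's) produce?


Pattern 'a+' matches one or more consecutive a's.
String: 'aaababaa'
Scanning for runs of a:
  Match 1: 'aaa' (length 3)
  Match 2: 'a' (length 1)
  Match 3: 'aa' (length 2)
Total matches: 3

3


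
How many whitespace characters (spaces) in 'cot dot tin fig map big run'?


\s matches whitespace characters (spaces, tabs, etc.).
Text: 'cot dot tin fig map big run'
This text has 7 words separated by spaces.
Number of spaces = number of words - 1 = 7 - 1 = 6

6


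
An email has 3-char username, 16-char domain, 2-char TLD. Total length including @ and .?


An email address has format: username@domain.tld
Username length: 3
'@' character: 1
Domain length: 16
'.' character: 1
TLD length: 2
Total = 3 + 1 + 16 + 1 + 2 = 23

23


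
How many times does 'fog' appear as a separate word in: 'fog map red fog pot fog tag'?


Scanning each word for exact match 'fog':
  Word 1: 'fog' -> MATCH
  Word 2: 'map' -> no
  Word 3: 'red' -> no
  Word 4: 'fog' -> MATCH
  Word 5: 'pot' -> no
  Word 6: 'fog' -> MATCH
  Word 7: 'tag' -> no
Total matches: 3

3


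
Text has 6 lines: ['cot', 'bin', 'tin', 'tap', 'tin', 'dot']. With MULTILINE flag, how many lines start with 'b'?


With MULTILINE flag, ^ matches the start of each line.
Lines: ['cot', 'bin', 'tin', 'tap', 'tin', 'dot']
Checking which lines start with 'b':
  Line 1: 'cot' -> no
  Line 2: 'bin' -> MATCH
  Line 3: 'tin' -> no
  Line 4: 'tap' -> no
  Line 5: 'tin' -> no
  Line 6: 'dot' -> no
Matching lines: ['bin']
Count: 1

1


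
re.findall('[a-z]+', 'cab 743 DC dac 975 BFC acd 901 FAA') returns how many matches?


Pattern '[a-z]+' finds one or more lowercase letters.
Text: 'cab 743 DC dac 975 BFC acd 901 FAA'
Scanning for matches:
  Match 1: 'cab'
  Match 2: 'dac'
  Match 3: 'acd'
Total matches: 3

3


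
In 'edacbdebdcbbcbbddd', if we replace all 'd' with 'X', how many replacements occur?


re.sub('d', 'X', text) replaces every occurrence of 'd' with 'X'.
Text: 'edacbdebdcbbcbbddd'
Scanning for 'd':
  pos 1: 'd' -> replacement #1
  pos 5: 'd' -> replacement #2
  pos 8: 'd' -> replacement #3
  pos 15: 'd' -> replacement #4
  pos 16: 'd' -> replacement #5
  pos 17: 'd' -> replacement #6
Total replacements: 6

6


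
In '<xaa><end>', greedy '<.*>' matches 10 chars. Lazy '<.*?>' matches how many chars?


Greedy '<.*>' tries to match as MUCH as possible.
Lazy '<.*?>' tries to match as LITTLE as possible.

String: '<xaa><end>'
Greedy '<.*>' starts at first '<' and extends to the LAST '>': '<xaa><end>' (10 chars)
Lazy '<.*?>' starts at first '<' and stops at the FIRST '>': '<xaa>' (5 chars)

5


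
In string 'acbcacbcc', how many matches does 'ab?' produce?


Pattern 'ab?' matches 'a' optionally followed by 'b'.
String: 'acbcacbcc'
Scanning left to right for 'a' then checking next char:
  Match 1: 'a' (a not followed by b)
  Match 2: 'a' (a not followed by b)
Total matches: 2

2


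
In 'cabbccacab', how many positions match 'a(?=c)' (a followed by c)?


Lookahead 'a(?=c)' matches 'a' only when followed by 'c'.
String: 'cabbccacab'
Checking each position where char is 'a':
  pos 1: 'a' -> no (next='b')
  pos 6: 'a' -> MATCH (next='c')
  pos 8: 'a' -> no (next='b')
Matching positions: [6]
Count: 1

1


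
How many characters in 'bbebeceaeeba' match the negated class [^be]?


Negated class [^be] matches any char NOT in {b, e}
Scanning 'bbebeceaeeba':
  pos 0: 'b' -> no (excluded)
  pos 1: 'b' -> no (excluded)
  pos 2: 'e' -> no (excluded)
  pos 3: 'b' -> no (excluded)
  pos 4: 'e' -> no (excluded)
  pos 5: 'c' -> MATCH
  pos 6: 'e' -> no (excluded)
  pos 7: 'a' -> MATCH
  pos 8: 'e' -> no (excluded)
  pos 9: 'e' -> no (excluded)
  pos 10: 'b' -> no (excluded)
  pos 11: 'a' -> MATCH
Total matches: 3

3


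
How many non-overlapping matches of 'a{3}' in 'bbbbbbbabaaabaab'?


Pattern 'a{3}' matches exactly 3 consecutive a's (greedy, non-overlapping).
String: 'bbbbbbbabaaabaab'
Scanning for runs of a's:
  Run at pos 7: 'a' (length 1) -> 0 match(es)
  Run at pos 9: 'aaa' (length 3) -> 1 match(es)
  Run at pos 13: 'aa' (length 2) -> 0 match(es)
Matches found: ['aaa']
Total: 1

1


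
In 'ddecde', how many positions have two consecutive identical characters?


Looking for consecutive identical characters in 'ddecde':
  pos 0-1: 'd' vs 'd' -> MATCH ('dd')
  pos 1-2: 'd' vs 'e' -> different
  pos 2-3: 'e' vs 'c' -> different
  pos 3-4: 'c' vs 'd' -> different
  pos 4-5: 'd' vs 'e' -> different
Consecutive identical pairs: ['dd']
Count: 1

1


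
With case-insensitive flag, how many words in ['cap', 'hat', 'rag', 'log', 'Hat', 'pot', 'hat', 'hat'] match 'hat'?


Case-insensitive matching: compare each word's lowercase form to 'hat'.
  'cap' -> lower='cap' -> no
  'hat' -> lower='hat' -> MATCH
  'rag' -> lower='rag' -> no
  'log' -> lower='log' -> no
  'Hat' -> lower='hat' -> MATCH
  'pot' -> lower='pot' -> no
  'hat' -> lower='hat' -> MATCH
  'hat' -> lower='hat' -> MATCH
Matches: ['hat', 'Hat', 'hat', 'hat']
Count: 4

4


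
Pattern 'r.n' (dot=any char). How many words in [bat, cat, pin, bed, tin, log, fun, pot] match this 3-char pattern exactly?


Pattern 'r.n' means: starts with 'r', any single char, ends with 'n'.
Checking each word (must be exactly 3 chars):
  'bat' (len=3): no
  'cat' (len=3): no
  'pin' (len=3): no
  'bed' (len=3): no
  'tin' (len=3): no
  'log' (len=3): no
  'fun' (len=3): no
  'pot' (len=3): no
Matching words: []
Total: 0

0


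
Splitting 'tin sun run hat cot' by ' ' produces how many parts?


Splitting by ' ' breaks the string at each occurrence of the separator.
Text: 'tin sun run hat cot'
Parts after split:
  Part 1: 'tin'
  Part 2: 'sun'
  Part 3: 'run'
  Part 4: 'hat'
  Part 5: 'cot'
Total parts: 5

5


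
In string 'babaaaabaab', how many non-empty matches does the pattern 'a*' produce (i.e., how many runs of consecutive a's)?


Pattern 'a*' matches zero or more a's. We want non-empty runs of consecutive a's.
String: 'babaaaabaab'
Walking through the string to find runs of a's:
  Run 1: positions 1-1 -> 'a'
  Run 2: positions 3-6 -> 'aaaa'
  Run 3: positions 8-9 -> 'aa'
Non-empty runs found: ['a', 'aaaa', 'aa']
Count: 3

3


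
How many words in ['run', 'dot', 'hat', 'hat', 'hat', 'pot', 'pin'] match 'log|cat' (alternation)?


Alternation 'log|cat' matches either 'log' or 'cat'.
Checking each word:
  'run' -> no
  'dot' -> no
  'hat' -> no
  'hat' -> no
  'hat' -> no
  'pot' -> no
  'pin' -> no
Matches: []
Count: 0

0


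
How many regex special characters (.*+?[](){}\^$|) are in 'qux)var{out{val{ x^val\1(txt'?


Regex special characters are: . * + ? [ ] ( ) { } \ ^ $ |
Scanning 'qux)var{out{val{ x^val\1(txt':
  pos 3: ')' -> SPECIAL
  pos 7: '{' -> SPECIAL
  pos 11: '{' -> SPECIAL
  pos 15: '{' -> SPECIAL
  pos 18: '^' -> SPECIAL
  pos 22: '\' -> SPECIAL
  pos 24: '(' -> SPECIAL
Special chars found: [')', '{', '{', '{', '^', '\\', '(']
Total: 7

7


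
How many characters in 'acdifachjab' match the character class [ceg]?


Character class [ceg] matches any of: {c, e, g}
Scanning string 'acdifachjab' character by character:
  pos 0: 'a' -> no
  pos 1: 'c' -> MATCH
  pos 2: 'd' -> no
  pos 3: 'i' -> no
  pos 4: 'f' -> no
  pos 5: 'a' -> no
  pos 6: 'c' -> MATCH
  pos 7: 'h' -> no
  pos 8: 'j' -> no
  pos 9: 'a' -> no
  pos 10: 'b' -> no
Total matches: 2

2


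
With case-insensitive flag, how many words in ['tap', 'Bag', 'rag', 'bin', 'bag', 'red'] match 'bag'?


Case-insensitive matching: compare each word's lowercase form to 'bag'.
  'tap' -> lower='tap' -> no
  'Bag' -> lower='bag' -> MATCH
  'rag' -> lower='rag' -> no
  'bin' -> lower='bin' -> no
  'bag' -> lower='bag' -> MATCH
  'red' -> lower='red' -> no
Matches: ['Bag', 'bag']
Count: 2

2


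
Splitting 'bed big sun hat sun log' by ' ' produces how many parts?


Splitting by ' ' breaks the string at each occurrence of the separator.
Text: 'bed big sun hat sun log'
Parts after split:
  Part 1: 'bed'
  Part 2: 'big'
  Part 3: 'sun'
  Part 4: 'hat'
  Part 5: 'sun'
  Part 6: 'log'
Total parts: 6

6


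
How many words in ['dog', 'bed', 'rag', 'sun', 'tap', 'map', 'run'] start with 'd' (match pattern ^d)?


Pattern ^d anchors to start of word. Check which words begin with 'd':
  'dog' -> MATCH (starts with 'd')
  'bed' -> no
  'rag' -> no
  'sun' -> no
  'tap' -> no
  'map' -> no
  'run' -> no
Matching words: ['dog']
Count: 1

1


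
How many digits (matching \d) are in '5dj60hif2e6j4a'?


\d matches any digit 0-9.
Scanning '5dj60hif2e6j4a':
  pos 0: '5' -> DIGIT
  pos 3: '6' -> DIGIT
  pos 4: '0' -> DIGIT
  pos 8: '2' -> DIGIT
  pos 10: '6' -> DIGIT
  pos 12: '4' -> DIGIT
Digits found: ['5', '6', '0', '2', '6', '4']
Total: 6

6


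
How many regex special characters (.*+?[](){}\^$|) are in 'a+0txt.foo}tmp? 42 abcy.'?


Regex special characters are: . * + ? [ ] ( ) { } \ ^ $ |
Scanning 'a+0txt.foo}tmp? 42 abcy.':
  pos 1: '+' -> SPECIAL
  pos 6: '.' -> SPECIAL
  pos 10: '}' -> SPECIAL
  pos 14: '?' -> SPECIAL
  pos 23: '.' -> SPECIAL
Special chars found: ['+', '.', '}', '?', '.']
Total: 5

5


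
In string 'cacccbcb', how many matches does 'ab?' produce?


Pattern 'ab?' matches 'a' optionally followed by 'b'.
String: 'cacccbcb'
Scanning left to right for 'a' then checking next char:
  Match 1: 'a' (a not followed by b)
Total matches: 1

1


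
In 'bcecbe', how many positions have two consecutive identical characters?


Looking for consecutive identical characters in 'bcecbe':
  pos 0-1: 'b' vs 'c' -> different
  pos 1-2: 'c' vs 'e' -> different
  pos 2-3: 'e' vs 'c' -> different
  pos 3-4: 'c' vs 'b' -> different
  pos 4-5: 'b' vs 'e' -> different
Consecutive identical pairs: []
Count: 0

0


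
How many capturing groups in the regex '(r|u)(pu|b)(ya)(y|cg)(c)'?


To count capturing groups, count each '(' that starts a group.
Pattern: '(r|u)(pu|b)(ya)(y|cg)(c)'
Walking through the pattern:
  Position 0: '(' -> group #1
  Position 5: '(' -> group #2
  Position 11: '(' -> group #3
  Position 15: '(' -> group #4
  Position 21: '(' -> group #5
Total capturing groups: 5

5


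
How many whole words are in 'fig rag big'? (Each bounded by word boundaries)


Word boundaries (\b) mark the start/end of each word.
Text: 'fig rag big'
Splitting by whitespace:
  Word 1: 'fig'
  Word 2: 'rag'
  Word 3: 'big'
Total whole words: 3

3


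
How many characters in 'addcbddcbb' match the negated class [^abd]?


Negated class [^abd] matches any char NOT in {a, b, d}
Scanning 'addcbddcbb':
  pos 0: 'a' -> no (excluded)
  pos 1: 'd' -> no (excluded)
  pos 2: 'd' -> no (excluded)
  pos 3: 'c' -> MATCH
  pos 4: 'b' -> no (excluded)
  pos 5: 'd' -> no (excluded)
  pos 6: 'd' -> no (excluded)
  pos 7: 'c' -> MATCH
  pos 8: 'b' -> no (excluded)
  pos 9: 'b' -> no (excluded)
Total matches: 2

2


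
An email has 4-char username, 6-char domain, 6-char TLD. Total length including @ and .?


An email address has format: username@domain.tld
Username length: 4
'@' character: 1
Domain length: 6
'.' character: 1
TLD length: 6
Total = 4 + 1 + 6 + 1 + 6 = 18

18


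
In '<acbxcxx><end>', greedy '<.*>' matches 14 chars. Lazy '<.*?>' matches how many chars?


Greedy '<.*>' tries to match as MUCH as possible.
Lazy '<.*?>' tries to match as LITTLE as possible.

String: '<acbxcxx><end>'
Greedy '<.*>' starts at first '<' and extends to the LAST '>': '<acbxcxx><end>' (14 chars)
Lazy '<.*?>' starts at first '<' and stops at the FIRST '>': '<acbxcxx>' (9 chars)

9


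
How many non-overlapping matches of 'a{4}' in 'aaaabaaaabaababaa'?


Pattern 'a{4}' matches exactly 4 consecutive a's (greedy, non-overlapping).
String: 'aaaabaaaabaababaa'
Scanning for runs of a's:
  Run at pos 0: 'aaaa' (length 4) -> 1 match(es)
  Run at pos 5: 'aaaa' (length 4) -> 1 match(es)
  Run at pos 10: 'aa' (length 2) -> 0 match(es)
  Run at pos 13: 'a' (length 1) -> 0 match(es)
  Run at pos 15: 'aa' (length 2) -> 0 match(es)
Matches found: ['aaaa', 'aaaa']
Total: 2

2


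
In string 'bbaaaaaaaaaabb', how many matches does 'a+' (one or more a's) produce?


Pattern 'a+' matches one or more consecutive a's.
String: 'bbaaaaaaaaaabb'
Scanning for runs of a:
  Match 1: 'aaaaaaaaaa' (length 10)
Total matches: 1

1


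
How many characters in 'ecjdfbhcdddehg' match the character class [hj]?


Character class [hj] matches any of: {h, j}
Scanning string 'ecjdfbhcdddehg' character by character:
  pos 0: 'e' -> no
  pos 1: 'c' -> no
  pos 2: 'j' -> MATCH
  pos 3: 'd' -> no
  pos 4: 'f' -> no
  pos 5: 'b' -> no
  pos 6: 'h' -> MATCH
  pos 7: 'c' -> no
  pos 8: 'd' -> no
  pos 9: 'd' -> no
  pos 10: 'd' -> no
  pos 11: 'e' -> no
  pos 12: 'h' -> MATCH
  pos 13: 'g' -> no
Total matches: 3

3


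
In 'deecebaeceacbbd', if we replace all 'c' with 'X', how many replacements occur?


re.sub('c', 'X', text) replaces every occurrence of 'c' with 'X'.
Text: 'deecebaeceacbbd'
Scanning for 'c':
  pos 3: 'c' -> replacement #1
  pos 8: 'c' -> replacement #2
  pos 11: 'c' -> replacement #3
Total replacements: 3

3


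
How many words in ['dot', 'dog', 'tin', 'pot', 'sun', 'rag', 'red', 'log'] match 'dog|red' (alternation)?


Alternation 'dog|red' matches either 'dog' or 'red'.
Checking each word:
  'dot' -> no
  'dog' -> MATCH
  'tin' -> no
  'pot' -> no
  'sun' -> no
  'rag' -> no
  'red' -> MATCH
  'log' -> no
Matches: ['dog', 'red']
Count: 2

2


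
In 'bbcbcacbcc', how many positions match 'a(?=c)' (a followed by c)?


Lookahead 'a(?=c)' matches 'a' only when followed by 'c'.
String: 'bbcbcacbcc'
Checking each position where char is 'a':
  pos 5: 'a' -> MATCH (next='c')
Matching positions: [5]
Count: 1

1


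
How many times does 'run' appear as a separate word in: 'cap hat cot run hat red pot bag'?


Scanning each word for exact match 'run':
  Word 1: 'cap' -> no
  Word 2: 'hat' -> no
  Word 3: 'cot' -> no
  Word 4: 'run' -> MATCH
  Word 5: 'hat' -> no
  Word 6: 'red' -> no
  Word 7: 'pot' -> no
  Word 8: 'bag' -> no
Total matches: 1

1


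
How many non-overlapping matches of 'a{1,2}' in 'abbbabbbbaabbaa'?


Pattern 'a{1,2}' matches between 1 and 2 consecutive a's (greedy).
String: 'abbbabbbbaabbaa'
Finding runs of a's and applying greedy matching:
  Run at pos 0: 'a' (length 1)
  Run at pos 4: 'a' (length 1)
  Run at pos 9: 'aa' (length 2)
  Run at pos 13: 'aa' (length 2)
Matches: ['a', 'a', 'aa', 'aa']
Count: 4

4


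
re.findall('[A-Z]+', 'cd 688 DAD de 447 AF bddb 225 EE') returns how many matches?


Pattern '[A-Z]+' finds one or more uppercase letters.
Text: 'cd 688 DAD de 447 AF bddb 225 EE'
Scanning for matches:
  Match 1: 'DAD'
  Match 2: 'AF'
  Match 3: 'EE'
Total matches: 3

3


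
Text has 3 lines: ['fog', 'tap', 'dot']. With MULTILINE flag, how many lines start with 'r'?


With MULTILINE flag, ^ matches the start of each line.
Lines: ['fog', 'tap', 'dot']
Checking which lines start with 'r':
  Line 1: 'fog' -> no
  Line 2: 'tap' -> no
  Line 3: 'dot' -> no
Matching lines: []
Count: 0

0


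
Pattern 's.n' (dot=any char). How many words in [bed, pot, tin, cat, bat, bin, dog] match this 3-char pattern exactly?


Pattern 's.n' means: starts with 's', any single char, ends with 'n'.
Checking each word (must be exactly 3 chars):
  'bed' (len=3): no
  'pot' (len=3): no
  'tin' (len=3): no
  'cat' (len=3): no
  'bat' (len=3): no
  'bin' (len=3): no
  'dog' (len=3): no
Matching words: []
Total: 0

0


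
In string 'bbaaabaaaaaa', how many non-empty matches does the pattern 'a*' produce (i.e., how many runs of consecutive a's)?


Pattern 'a*' matches zero or more a's. We want non-empty runs of consecutive a's.
String: 'bbaaabaaaaaa'
Walking through the string to find runs of a's:
  Run 1: positions 2-4 -> 'aaa'
  Run 2: positions 6-11 -> 'aaaaaa'
Non-empty runs found: ['aaa', 'aaaaaa']
Count: 2

2


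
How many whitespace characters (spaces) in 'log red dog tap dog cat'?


\s matches whitespace characters (spaces, tabs, etc.).
Text: 'log red dog tap dog cat'
This text has 6 words separated by spaces.
Number of spaces = number of words - 1 = 6 - 1 = 5

5


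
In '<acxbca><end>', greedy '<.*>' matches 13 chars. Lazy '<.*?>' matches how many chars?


Greedy '<.*>' tries to match as MUCH as possible.
Lazy '<.*?>' tries to match as LITTLE as possible.

String: '<acxbca><end>'
Greedy '<.*>' starts at first '<' and extends to the LAST '>': '<acxbca><end>' (13 chars)
Lazy '<.*?>' starts at first '<' and stops at the FIRST '>': '<acxbca>' (8 chars)

8


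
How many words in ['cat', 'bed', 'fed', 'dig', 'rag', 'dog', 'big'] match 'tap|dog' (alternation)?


Alternation 'tap|dog' matches either 'tap' or 'dog'.
Checking each word:
  'cat' -> no
  'bed' -> no
  'fed' -> no
  'dig' -> no
  'rag' -> no
  'dog' -> MATCH
  'big' -> no
Matches: ['dog']
Count: 1

1


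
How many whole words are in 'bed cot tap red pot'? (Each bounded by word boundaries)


Word boundaries (\b) mark the start/end of each word.
Text: 'bed cot tap red pot'
Splitting by whitespace:
  Word 1: 'bed'
  Word 2: 'cot'
  Word 3: 'tap'
  Word 4: 'red'
  Word 5: 'pot'
Total whole words: 5

5


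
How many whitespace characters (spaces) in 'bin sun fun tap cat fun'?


\s matches whitespace characters (spaces, tabs, etc.).
Text: 'bin sun fun tap cat fun'
This text has 6 words separated by spaces.
Number of spaces = number of words - 1 = 6 - 1 = 5

5


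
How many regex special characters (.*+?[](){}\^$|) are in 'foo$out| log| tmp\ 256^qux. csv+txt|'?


Regex special characters are: . * + ? [ ] ( ) { } \ ^ $ |
Scanning 'foo$out| log| tmp\ 256^qux. csv+txt|':
  pos 3: '$' -> SPECIAL
  pos 7: '|' -> SPECIAL
  pos 12: '|' -> SPECIAL
  pos 17: '\' -> SPECIAL
  pos 22: '^' -> SPECIAL
  pos 26: '.' -> SPECIAL
  pos 31: '+' -> SPECIAL
  pos 35: '|' -> SPECIAL
Special chars found: ['$', '|', '|', '\\', '^', '.', '+', '|']
Total: 8

8


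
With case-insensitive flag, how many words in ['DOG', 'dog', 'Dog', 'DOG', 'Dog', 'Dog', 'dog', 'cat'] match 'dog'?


Case-insensitive matching: compare each word's lowercase form to 'dog'.
  'DOG' -> lower='dog' -> MATCH
  'dog' -> lower='dog' -> MATCH
  'Dog' -> lower='dog' -> MATCH
  'DOG' -> lower='dog' -> MATCH
  'Dog' -> lower='dog' -> MATCH
  'Dog' -> lower='dog' -> MATCH
  'dog' -> lower='dog' -> MATCH
  'cat' -> lower='cat' -> no
Matches: ['DOG', 'dog', 'Dog', 'DOG', 'Dog', 'Dog', 'dog']
Count: 7

7


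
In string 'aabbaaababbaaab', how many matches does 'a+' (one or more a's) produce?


Pattern 'a+' matches one or more consecutive a's.
String: 'aabbaaababbaaab'
Scanning for runs of a:
  Match 1: 'aa' (length 2)
  Match 2: 'aaa' (length 3)
  Match 3: 'a' (length 1)
  Match 4: 'aaa' (length 3)
Total matches: 4

4


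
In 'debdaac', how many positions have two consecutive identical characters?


Looking for consecutive identical characters in 'debdaac':
  pos 0-1: 'd' vs 'e' -> different
  pos 1-2: 'e' vs 'b' -> different
  pos 2-3: 'b' vs 'd' -> different
  pos 3-4: 'd' vs 'a' -> different
  pos 4-5: 'a' vs 'a' -> MATCH ('aa')
  pos 5-6: 'a' vs 'c' -> different
Consecutive identical pairs: ['aa']
Count: 1

1


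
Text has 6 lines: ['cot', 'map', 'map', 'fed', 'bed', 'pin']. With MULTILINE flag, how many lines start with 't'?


With MULTILINE flag, ^ matches the start of each line.
Lines: ['cot', 'map', 'map', 'fed', 'bed', 'pin']
Checking which lines start with 't':
  Line 1: 'cot' -> no
  Line 2: 'map' -> no
  Line 3: 'map' -> no
  Line 4: 'fed' -> no
  Line 5: 'bed' -> no
  Line 6: 'pin' -> no
Matching lines: []
Count: 0

0


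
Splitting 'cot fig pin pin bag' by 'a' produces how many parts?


Splitting by 'a' breaks the string at each occurrence of the separator.
Text: 'cot fig pin pin bag'
Parts after split:
  Part 1: 'cot fig pin pin b'
  Part 2: 'g'
Total parts: 2

2


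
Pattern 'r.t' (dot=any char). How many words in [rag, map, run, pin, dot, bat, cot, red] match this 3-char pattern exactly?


Pattern 'r.t' means: starts with 'r', any single char, ends with 't'.
Checking each word (must be exactly 3 chars):
  'rag' (len=3): no
  'map' (len=3): no
  'run' (len=3): no
  'pin' (len=3): no
  'dot' (len=3): no
  'bat' (len=3): no
  'cot' (len=3): no
  'red' (len=3): no
Matching words: []
Total: 0

0


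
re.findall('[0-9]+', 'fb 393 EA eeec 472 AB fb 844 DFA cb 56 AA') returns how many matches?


Pattern '[0-9]+' finds one or more digits.
Text: 'fb 393 EA eeec 472 AB fb 844 DFA cb 56 AA'
Scanning for matches:
  Match 1: '393'
  Match 2: '472'
  Match 3: '844'
  Match 4: '56'
Total matches: 4

4


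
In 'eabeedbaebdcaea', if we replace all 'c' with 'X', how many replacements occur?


re.sub('c', 'X', text) replaces every occurrence of 'c' with 'X'.
Text: 'eabeedbaebdcaea'
Scanning for 'c':
  pos 11: 'c' -> replacement #1
Total replacements: 1

1


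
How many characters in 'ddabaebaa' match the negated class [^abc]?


Negated class [^abc] matches any char NOT in {a, b, c}
Scanning 'ddabaebaa':
  pos 0: 'd' -> MATCH
  pos 1: 'd' -> MATCH
  pos 2: 'a' -> no (excluded)
  pos 3: 'b' -> no (excluded)
  pos 4: 'a' -> no (excluded)
  pos 5: 'e' -> MATCH
  pos 6: 'b' -> no (excluded)
  pos 7: 'a' -> no (excluded)
  pos 8: 'a' -> no (excluded)
Total matches: 3

3


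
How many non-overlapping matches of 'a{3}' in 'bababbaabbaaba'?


Pattern 'a{3}' matches exactly 3 consecutive a's (greedy, non-overlapping).
String: 'bababbaabbaaba'
Scanning for runs of a's:
  Run at pos 1: 'a' (length 1) -> 0 match(es)
  Run at pos 3: 'a' (length 1) -> 0 match(es)
  Run at pos 6: 'aa' (length 2) -> 0 match(es)
  Run at pos 10: 'aa' (length 2) -> 0 match(es)
  Run at pos 13: 'a' (length 1) -> 0 match(es)
Matches found: []
Total: 0

0


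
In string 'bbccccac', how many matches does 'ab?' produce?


Pattern 'ab?' matches 'a' optionally followed by 'b'.
String: 'bbccccac'
Scanning left to right for 'a' then checking next char:
  Match 1: 'a' (a not followed by b)
Total matches: 1

1


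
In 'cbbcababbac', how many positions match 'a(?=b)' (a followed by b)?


Lookahead 'a(?=b)' matches 'a' only when followed by 'b'.
String: 'cbbcababbac'
Checking each position where char is 'a':
  pos 4: 'a' -> MATCH (next='b')
  pos 6: 'a' -> MATCH (next='b')
  pos 9: 'a' -> no (next='c')
Matching positions: [4, 6]
Count: 2

2


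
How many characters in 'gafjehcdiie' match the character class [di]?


Character class [di] matches any of: {d, i}
Scanning string 'gafjehcdiie' character by character:
  pos 0: 'g' -> no
  pos 1: 'a' -> no
  pos 2: 'f' -> no
  pos 3: 'j' -> no
  pos 4: 'e' -> no
  pos 5: 'h' -> no
  pos 6: 'c' -> no
  pos 7: 'd' -> MATCH
  pos 8: 'i' -> MATCH
  pos 9: 'i' -> MATCH
  pos 10: 'e' -> no
Total matches: 3

3


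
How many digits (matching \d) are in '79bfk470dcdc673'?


\d matches any digit 0-9.
Scanning '79bfk470dcdc673':
  pos 0: '7' -> DIGIT
  pos 1: '9' -> DIGIT
  pos 5: '4' -> DIGIT
  pos 6: '7' -> DIGIT
  pos 7: '0' -> DIGIT
  pos 12: '6' -> DIGIT
  pos 13: '7' -> DIGIT
  pos 14: '3' -> DIGIT
Digits found: ['7', '9', '4', '7', '0', '6', '7', '3']
Total: 8

8


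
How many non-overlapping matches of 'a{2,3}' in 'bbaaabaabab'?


Pattern 'a{2,3}' matches between 2 and 3 consecutive a's (greedy).
String: 'bbaaabaabab'
Finding runs of a's and applying greedy matching:
  Run at pos 2: 'aaa' (length 3)
  Run at pos 6: 'aa' (length 2)
  Run at pos 9: 'a' (length 1)
Matches: ['aaa', 'aa']
Count: 2

2


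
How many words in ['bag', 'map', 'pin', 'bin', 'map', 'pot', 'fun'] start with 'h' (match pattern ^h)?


Pattern ^h anchors to start of word. Check which words begin with 'h':
  'bag' -> no
  'map' -> no
  'pin' -> no
  'bin' -> no
  'map' -> no
  'pot' -> no
  'fun' -> no
Matching words: []
Count: 0

0


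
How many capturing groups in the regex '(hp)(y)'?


To count capturing groups, count each '(' that starts a group.
Pattern: '(hp)(y)'
Walking through the pattern:
  Position 0: '(' -> group #1
  Position 4: '(' -> group #2
Total capturing groups: 2

2


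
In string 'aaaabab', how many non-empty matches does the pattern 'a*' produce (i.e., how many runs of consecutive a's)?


Pattern 'a*' matches zero or more a's. We want non-empty runs of consecutive a's.
String: 'aaaabab'
Walking through the string to find runs of a's:
  Run 1: positions 0-3 -> 'aaaa'
  Run 2: positions 5-5 -> 'a'
Non-empty runs found: ['aaaa', 'a']
Count: 2

2


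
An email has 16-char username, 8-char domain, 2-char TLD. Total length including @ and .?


An email address has format: username@domain.tld
Username length: 16
'@' character: 1
Domain length: 8
'.' character: 1
TLD length: 2
Total = 16 + 1 + 8 + 1 + 2 = 28

28


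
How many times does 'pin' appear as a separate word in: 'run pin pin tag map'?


Scanning each word for exact match 'pin':
  Word 1: 'run' -> no
  Word 2: 'pin' -> MATCH
  Word 3: 'pin' -> MATCH
  Word 4: 'tag' -> no
  Word 5: 'map' -> no
Total matches: 2

2


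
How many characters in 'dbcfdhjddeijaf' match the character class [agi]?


Character class [agi] matches any of: {a, g, i}
Scanning string 'dbcfdhjddeijaf' character by character:
  pos 0: 'd' -> no
  pos 1: 'b' -> no
  pos 2: 'c' -> no
  pos 3: 'f' -> no
  pos 4: 'd' -> no
  pos 5: 'h' -> no
  pos 6: 'j' -> no
  pos 7: 'd' -> no
  pos 8: 'd' -> no
  pos 9: 'e' -> no
  pos 10: 'i' -> MATCH
  pos 11: 'j' -> no
  pos 12: 'a' -> MATCH
  pos 13: 'f' -> no
Total matches: 2

2


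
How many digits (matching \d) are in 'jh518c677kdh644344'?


\d matches any digit 0-9.
Scanning 'jh518c677kdh644344':
  pos 2: '5' -> DIGIT
  pos 3: '1' -> DIGIT
  pos 4: '8' -> DIGIT
  pos 6: '6' -> DIGIT
  pos 7: '7' -> DIGIT
  pos 8: '7' -> DIGIT
  pos 12: '6' -> DIGIT
  pos 13: '4' -> DIGIT
  pos 14: '4' -> DIGIT
  pos 15: '3' -> DIGIT
  pos 16: '4' -> DIGIT
  pos 17: '4' -> DIGIT
Digits found: ['5', '1', '8', '6', '7', '7', '6', '4', '4', '3', '4', '4']
Total: 12

12


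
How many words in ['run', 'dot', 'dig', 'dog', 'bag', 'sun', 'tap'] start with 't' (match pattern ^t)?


Pattern ^t anchors to start of word. Check which words begin with 't':
  'run' -> no
  'dot' -> no
  'dig' -> no
  'dog' -> no
  'bag' -> no
  'sun' -> no
  'tap' -> MATCH (starts with 't')
Matching words: ['tap']
Count: 1

1


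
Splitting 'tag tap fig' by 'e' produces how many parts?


Splitting by 'e' breaks the string at each occurrence of the separator.
Text: 'tag tap fig'
Parts after split:
  Part 1: 'tag tap fig'
Total parts: 1

1


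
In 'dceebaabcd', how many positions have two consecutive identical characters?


Looking for consecutive identical characters in 'dceebaabcd':
  pos 0-1: 'd' vs 'c' -> different
  pos 1-2: 'c' vs 'e' -> different
  pos 2-3: 'e' vs 'e' -> MATCH ('ee')
  pos 3-4: 'e' vs 'b' -> different
  pos 4-5: 'b' vs 'a' -> different
  pos 5-6: 'a' vs 'a' -> MATCH ('aa')
  pos 6-7: 'a' vs 'b' -> different
  pos 7-8: 'b' vs 'c' -> different
  pos 8-9: 'c' vs 'd' -> different
Consecutive identical pairs: ['ee', 'aa']
Count: 2

2


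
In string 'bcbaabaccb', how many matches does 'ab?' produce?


Pattern 'ab?' matches 'a' optionally followed by 'b'.
String: 'bcbaabaccb'
Scanning left to right for 'a' then checking next char:
  Match 1: 'a' (a not followed by b)
  Match 2: 'ab' (a followed by b)
  Match 3: 'a' (a not followed by b)
Total matches: 3

3


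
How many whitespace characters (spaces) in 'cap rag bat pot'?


\s matches whitespace characters (spaces, tabs, etc.).
Text: 'cap rag bat pot'
This text has 4 words separated by spaces.
Number of spaces = number of words - 1 = 4 - 1 = 3

3


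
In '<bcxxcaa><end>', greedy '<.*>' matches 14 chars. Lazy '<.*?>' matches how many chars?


Greedy '<.*>' tries to match as MUCH as possible.
Lazy '<.*?>' tries to match as LITTLE as possible.

String: '<bcxxcaa><end>'
Greedy '<.*>' starts at first '<' and extends to the LAST '>': '<bcxxcaa><end>' (14 chars)
Lazy '<.*?>' starts at first '<' and stops at the FIRST '>': '<bcxxcaa>' (9 chars)

9


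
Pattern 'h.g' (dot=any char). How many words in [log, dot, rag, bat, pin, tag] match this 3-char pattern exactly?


Pattern 'h.g' means: starts with 'h', any single char, ends with 'g'.
Checking each word (must be exactly 3 chars):
  'log' (len=3): no
  'dot' (len=3): no
  'rag' (len=3): no
  'bat' (len=3): no
  'pin' (len=3): no
  'tag' (len=3): no
Matching words: []
Total: 0

0


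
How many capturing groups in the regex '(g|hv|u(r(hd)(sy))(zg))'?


To count capturing groups, count each '(' that starts a group.
Pattern: '(g|hv|u(r(hd)(sy))(zg))'
Walking through the pattern:
  Position 0: '(' -> group #1
  Position 7: '(' -> group #2
  Position 9: '(' -> group #3
  Position 13: '(' -> group #4
  Position 18: '(' -> group #5
Total capturing groups: 5

5


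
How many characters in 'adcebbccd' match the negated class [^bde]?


Negated class [^bde] matches any char NOT in {b, d, e}
Scanning 'adcebbccd':
  pos 0: 'a' -> MATCH
  pos 1: 'd' -> no (excluded)
  pos 2: 'c' -> MATCH
  pos 3: 'e' -> no (excluded)
  pos 4: 'b' -> no (excluded)
  pos 5: 'b' -> no (excluded)
  pos 6: 'c' -> MATCH
  pos 7: 'c' -> MATCH
  pos 8: 'd' -> no (excluded)
Total matches: 4

4


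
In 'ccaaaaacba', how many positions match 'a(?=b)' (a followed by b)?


Lookahead 'a(?=b)' matches 'a' only when followed by 'b'.
String: 'ccaaaaacba'
Checking each position where char is 'a':
  pos 2: 'a' -> no (next='a')
  pos 3: 'a' -> no (next='a')
  pos 4: 'a' -> no (next='a')
  pos 5: 'a' -> no (next='a')
  pos 6: 'a' -> no (next='c')
Matching positions: []
Count: 0

0
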